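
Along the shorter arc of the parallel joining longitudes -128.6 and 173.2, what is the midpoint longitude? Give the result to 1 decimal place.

-157.7°

Signed shortest Δλ from -128.6° to +173.2° is -58.2°.
Midpoint longitude = -128.6° + (-58.2°)/2 = -128.6° − 29.1° = -157.7°.
(The naïve average (-128.6 + +173.2)/2 = 22.3° is on the wrong side of the globe.)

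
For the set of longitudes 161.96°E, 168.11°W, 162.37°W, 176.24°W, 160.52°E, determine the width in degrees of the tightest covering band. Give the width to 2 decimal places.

Sort the longitudes: -176.24°, -168.11°, -162.37°, +160.52°, +161.96°.
Eastward gaps between consecutive values (wrapping around): 8.13°, 5.74°, 322.89°, 1.44°, 21.80°.
Largest gap = 322.89° ⇒ minimal covering band is its complement: 360° − 322.89° = 37.11°.
Band runs from +160.52° eastward to -162.37°, crossing the antimeridian.

37.11°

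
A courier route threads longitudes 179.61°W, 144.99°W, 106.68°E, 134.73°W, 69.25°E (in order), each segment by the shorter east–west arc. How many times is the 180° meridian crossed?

3

Leg 1: -179.61° → -144.99°, shortest Δλ = 34.62° (east) — does not cross 180°.
Leg 2: -144.99° → +106.68°, shortest Δλ = -108.33° (west) — crosses 180°.
Leg 3: +106.68° → -134.73°, shortest Δλ = 118.59° (east) — crosses 180°.
Leg 4: -134.73° → +69.25°, shortest Δλ = -156.02° (west) — crosses 180°.
Total crossings: 3.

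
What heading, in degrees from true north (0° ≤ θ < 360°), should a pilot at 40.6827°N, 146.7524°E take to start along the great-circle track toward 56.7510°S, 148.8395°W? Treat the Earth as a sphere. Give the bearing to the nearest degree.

Δλ = -148.8395 − 146.7524 = -295.5919°; wrapped into (−180°, 180°]: 64.4081°.
θ = atan2( sin Δλ · cos φ₂ , cos φ₁ · sin φ₂ − sin φ₁ · cos φ₂ · cos Δλ )
  = atan2(0.49449, -0.78857) = 147.910° → normalised to [0°, 360°): 147.910°.

148°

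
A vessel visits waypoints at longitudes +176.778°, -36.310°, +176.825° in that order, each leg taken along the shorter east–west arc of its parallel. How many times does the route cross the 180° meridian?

Leg 1: +176.778° → -36.310°, shortest Δλ = 146.912° (east) — crosses 180°.
Leg 2: -36.310° → +176.825°, shortest Δλ = -146.865° (west) — crosses 180°.
Total crossings: 2.

2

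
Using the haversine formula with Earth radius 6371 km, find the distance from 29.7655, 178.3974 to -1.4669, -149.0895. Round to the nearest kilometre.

Δλ = -149.0895 − 178.3974 = -327.4869°; wrapped into (−180°, 180°]: 32.5131°.
Δφ = -1.4669 − 29.7655 = -31.2324°.
a = sin²(Δφ/2) + cos φ₁ · cos φ₂ · sin²(Δλ/2) = 0.140469.
c = 2·atan2(√a, √(1−a)) = 0.76834 rad → d = 6371·c ≈ 4895.12 km.

4895 km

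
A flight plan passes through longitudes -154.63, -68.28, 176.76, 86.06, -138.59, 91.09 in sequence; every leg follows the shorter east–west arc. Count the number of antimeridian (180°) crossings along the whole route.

Leg 1: -154.63° → -68.28°, shortest Δλ = 86.35° (east) — does not cross 180°.
Leg 2: -68.28° → +176.76°, shortest Δλ = -114.96° (west) — crosses 180°.
Leg 3: +176.76° → +86.06°, shortest Δλ = -90.7° (west) — does not cross 180°.
Leg 4: +86.06° → -138.59°, shortest Δλ = 135.35° (east) — crosses 180°.
Leg 5: -138.59° → +91.09°, shortest Δλ = -130.32° (west) — crosses 180°.
Total crossings: 3.

3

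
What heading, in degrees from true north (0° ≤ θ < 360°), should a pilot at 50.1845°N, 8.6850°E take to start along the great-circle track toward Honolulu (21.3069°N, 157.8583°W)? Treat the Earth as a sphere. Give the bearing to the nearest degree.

347°

Δλ = -157.8583 − 8.6850 = -166.5433°.
θ = atan2( sin Δλ · cos φ₂ , cos φ₁ · sin φ₂ − sin φ₁ · cos φ₂ · cos Δλ )
  = atan2(-0.21680, 0.92863) = -13.141° → normalised to [0°, 360°): 346.859°.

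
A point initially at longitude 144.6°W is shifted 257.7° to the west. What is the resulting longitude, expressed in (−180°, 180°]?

Start at -144.6°; shift −257.7° → -402.3°.
-402.3° lies outside (−180°, 180°]; add 360° → -42.3°.

42.3°W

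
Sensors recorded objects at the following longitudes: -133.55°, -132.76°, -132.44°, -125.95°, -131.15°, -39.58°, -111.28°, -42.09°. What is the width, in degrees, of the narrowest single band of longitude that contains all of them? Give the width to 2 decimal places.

Sort the longitudes: -133.55°, -132.76°, -132.44°, -131.15°, -125.95°, -111.28°, -42.09°, -39.58°.
Eastward gaps between consecutive values (wrapping around): 0.79°, 0.32°, 1.29°, 5.20°, 14.67°, 69.19°, 2.51°, 266.03°.
Largest gap = 266.03° ⇒ minimal covering band is its complement: 360° − 266.03° = 93.97°.
Band runs from -133.55° eastward to -39.58°.

93.97°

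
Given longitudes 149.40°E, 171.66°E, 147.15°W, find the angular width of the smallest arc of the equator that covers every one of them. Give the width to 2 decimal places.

63.45°

Sort the longitudes: -147.15°, +149.40°, +171.66°.
Eastward gaps between consecutive values (wrapping around): 296.55°, 22.26°, 41.19°.
Largest gap = 296.55° ⇒ minimal covering band is its complement: 360° − 296.55° = 63.45°.
Band runs from +149.40° eastward to -147.15°, crossing the antimeridian.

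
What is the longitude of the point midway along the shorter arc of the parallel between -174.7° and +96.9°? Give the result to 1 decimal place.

Signed shortest Δλ from -174.7° to +96.9° is -88.4°.
Midpoint longitude = -174.7° + (-88.4°)/2 = -174.7° − 44.2° = -218.9°.
Normalise into (−180°, 180°]: +141.1°.
(The naïve average (-174.7 + +96.9)/2 = -38.9° is on the wrong side of the globe.)

+141.1°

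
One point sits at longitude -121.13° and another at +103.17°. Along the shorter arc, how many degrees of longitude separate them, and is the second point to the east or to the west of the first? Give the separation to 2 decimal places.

Raw difference: 103.17 − -121.13 = 224.3°.
Normalise into (−180°, 180°]: 224.3° − 360° = -135.7°.
Negative ⇒ the second point lies to the west; separation 135.70°.

135.70° west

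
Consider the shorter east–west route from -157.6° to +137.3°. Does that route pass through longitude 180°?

Yes

Naïve |137.3 − -157.6| = 294.9° > 180°, so the shorter arc goes the other way round — across 180°.
Signed shortest Δλ = ((137.3 − -157.6 + 180) mod 360) − 180 = -65.1°.
Going west by 65.1° from -157.6° passes through 180° before reaching +137.3°.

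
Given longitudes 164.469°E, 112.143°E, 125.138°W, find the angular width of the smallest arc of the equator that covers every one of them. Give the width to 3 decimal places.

122.719°

Sort the longitudes: -125.138°, +112.143°, +164.469°.
Eastward gaps between consecutive values (wrapping around): 237.281°, 52.326°, 70.393°.
Largest gap = 237.281° ⇒ minimal covering band is its complement: 360° − 237.281° = 122.719°.
Band runs from +112.143° eastward to -125.138°, crossing the antimeridian.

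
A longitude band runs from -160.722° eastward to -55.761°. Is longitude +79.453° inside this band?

No

Band width going east from -160.722° to -55.761°: ((-55.761 − -160.722) mod 360) = 104.961°.
Offset of +79.453° east of the west edge: ((79.453 − -160.722) mod 360) = 240.175°.
240.175° > 104.961° ⇒ outside.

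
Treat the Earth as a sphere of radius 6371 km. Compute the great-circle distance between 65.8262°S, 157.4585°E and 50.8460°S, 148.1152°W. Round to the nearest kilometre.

3438 km

Δλ = -148.1152 − 157.4585 = -305.5737°; wrapped into (−180°, 180°]: 54.4263°.
Δφ = -50.8460 − -65.8262 = 14.9802°.
a = sin²(Δφ/2) + cos φ₁ · cos φ₂ · sin²(Δλ/2) = 0.071065.
c = 2·atan2(√a, √(1−a)) = 0.53969 rad → d = 6371·c ≈ 3438.34 km.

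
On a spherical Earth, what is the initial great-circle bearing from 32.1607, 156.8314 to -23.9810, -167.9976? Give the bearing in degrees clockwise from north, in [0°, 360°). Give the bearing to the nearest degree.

Δλ = -167.9976 − 156.8314 = -324.8290°; wrapped into (−180°, 180°]: 35.1710°.
θ = atan2( sin Δλ · cos φ₂ , cos φ₁ · sin φ₂ − sin φ₁ · cos φ₂ · cos Δλ )
  = atan2(0.52630, -0.74163) = 144.639° → normalised to [0°, 360°): 144.639°.

145°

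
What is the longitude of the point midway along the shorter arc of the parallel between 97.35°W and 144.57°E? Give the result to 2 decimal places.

156.39°W

Signed shortest Δλ from -97.35° to +144.57° is -118.08°.
Midpoint longitude = -97.35° + (-118.08°)/2 = -97.35° − 59.04° = -156.39°.
(The naïve average (-97.35 + +144.57)/2 = 23.61° is on the wrong side of the globe.)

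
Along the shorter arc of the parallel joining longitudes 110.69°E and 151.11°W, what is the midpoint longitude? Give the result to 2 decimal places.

159.79°E

Signed shortest Δλ from +110.69° to -151.11° is +98.20°.
Midpoint longitude = +110.69° + (+98.20°)/2 = +110.69° + 49.10° = +159.79°.
(The naïve average (+110.69 + -151.11)/2 = -20.21° is on the wrong side of the globe.)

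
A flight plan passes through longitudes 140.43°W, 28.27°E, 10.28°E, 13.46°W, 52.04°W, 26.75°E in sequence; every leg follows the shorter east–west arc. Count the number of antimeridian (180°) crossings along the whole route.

Leg 1: -140.43° → +28.27°, shortest Δλ = 168.7° (east) — does not cross 180°.
Leg 2: +28.27° → +10.28°, shortest Δλ = -17.99° (west) — does not cross 180°.
Leg 3: +10.28° → -13.46°, shortest Δλ = -23.74° (west) — does not cross 180°.
Leg 4: -13.46° → -52.04°, shortest Δλ = -38.58° (west) — does not cross 180°.
Leg 5: -52.04° → +26.75°, shortest Δλ = 78.79° (east) — does not cross 180°.
Total crossings: 0.

0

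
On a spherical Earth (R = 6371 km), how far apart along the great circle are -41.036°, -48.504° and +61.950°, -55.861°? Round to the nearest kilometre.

11471 km

Δλ = -55.861 − -48.504 = -7.357°.
Δφ = 61.950 − -41.036 = 102.986°.
a = sin²(Δφ/2) + cos φ₁ · cos φ₂ · sin²(Δλ/2) = 0.613817.
c = 2·atan2(√a, √(1−a)) = 1.80044 rad → d = 6371·c ≈ 11470.62 km.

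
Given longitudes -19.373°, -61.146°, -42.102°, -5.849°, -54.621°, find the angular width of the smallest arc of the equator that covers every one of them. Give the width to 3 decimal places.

55.297°

Sort the longitudes: -61.146°, -54.621°, -42.102°, -19.373°, -5.849°.
Eastward gaps between consecutive values (wrapping around): 6.525°, 12.519°, 22.729°, 13.524°, 304.703°.
Largest gap = 304.703° ⇒ minimal covering band is its complement: 360° − 304.703° = 55.297°.
Band runs from -61.146° eastward to -5.849°.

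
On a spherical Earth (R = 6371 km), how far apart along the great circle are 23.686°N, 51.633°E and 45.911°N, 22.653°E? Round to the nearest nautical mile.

1935 nmi

Δλ = 22.653 − 51.633 = -28.980°.
Δφ = 45.911 − 23.686 = 22.225°.
a = sin²(Δφ/2) + cos φ₁ · cos φ₂ · sin²(Δλ/2) = 0.077037.
c = 2·atan2(√a, √(1−a)) = 0.56250 rad → d = 6371·c ≈ 3583.67 km ≈ 1935.03 nmi.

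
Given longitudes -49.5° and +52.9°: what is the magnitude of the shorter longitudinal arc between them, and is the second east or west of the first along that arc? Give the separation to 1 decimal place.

102.4° east

Raw difference: 52.9 − -49.5 = 102.4°.
Normalise into (−180°, 180°]: 102.4° stays 102.4°.
Positive ⇒ the second point lies to the east; separation 102.4°.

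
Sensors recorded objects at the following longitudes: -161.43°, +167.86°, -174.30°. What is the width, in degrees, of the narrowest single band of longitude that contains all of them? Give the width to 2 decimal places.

30.71°

Sort the longitudes: -174.30°, -161.43°, +167.86°.
Eastward gaps between consecutive values (wrapping around): 12.87°, 329.29°, 17.84°.
Largest gap = 329.29° ⇒ minimal covering band is its complement: 360° − 329.29° = 30.71°.
Band runs from +167.86° eastward to -161.43°, crossing the antimeridian.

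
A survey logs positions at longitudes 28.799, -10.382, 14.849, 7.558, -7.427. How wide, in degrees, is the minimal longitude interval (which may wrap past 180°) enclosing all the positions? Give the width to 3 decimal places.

39.181°

Sort the longitudes: -10.382°, -7.427°, +7.558°, +14.849°, +28.799°.
Eastward gaps between consecutive values (wrapping around): 2.955°, 14.985°, 7.291°, 13.950°, 320.819°.
Largest gap = 320.819° ⇒ minimal covering band is its complement: 360° − 320.819° = 39.181°.
Band runs from -10.382° eastward to +28.799°.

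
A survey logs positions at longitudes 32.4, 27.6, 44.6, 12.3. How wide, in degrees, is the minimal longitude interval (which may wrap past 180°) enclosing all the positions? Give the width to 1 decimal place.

Sort the longitudes: +12.3°, +27.6°, +32.4°, +44.6°.
Eastward gaps between consecutive values (wrapping around): 15.3°, 4.8°, 12.2°, 327.7°.
Largest gap = 327.7° ⇒ minimal covering band is its complement: 360° − 327.7° = 32.3°.
Band runs from +12.3° eastward to +44.6°.

32.3°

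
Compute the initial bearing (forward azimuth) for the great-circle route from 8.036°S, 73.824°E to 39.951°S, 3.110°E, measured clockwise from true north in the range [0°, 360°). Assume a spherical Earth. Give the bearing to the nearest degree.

230°

Δλ = 3.110 − 73.824 = -70.714°.
θ = atan2( sin Δλ · cos φ₂ , cos φ₁ · sin φ₂ − sin φ₁ · cos φ₂ · cos Δλ )
  = atan2(-0.72357, -0.60043) = -129.686° → normalised to [0°, 360°): 230.314°.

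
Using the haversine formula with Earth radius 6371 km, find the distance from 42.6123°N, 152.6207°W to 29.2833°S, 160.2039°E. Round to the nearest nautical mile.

5041 nmi

Δλ = 160.2039 − -152.6207 = 312.8246°; wrapped into (−180°, 180°]: -47.1754°.
Δφ = -29.2833 − 42.6123 = -71.8956°.
a = sin²(Δφ/2) + cos φ₁ · cos φ₂ · sin²(Δλ/2) = 0.447408.
c = 2·atan2(√a, √(1−a)) = 1.46542 rad → d = 6371·c ≈ 9336.18 km ≈ 5041.13 nmi.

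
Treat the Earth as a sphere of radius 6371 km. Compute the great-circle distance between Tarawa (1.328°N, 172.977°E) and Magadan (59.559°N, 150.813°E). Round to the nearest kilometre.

Δλ = 150.813 − 172.977 = -22.164°.
Δφ = 59.559 − 1.328 = 58.231°.
a = sin²(Δφ/2) + cos φ₁ · cos φ₂ · sin²(Δλ/2) = 0.255466.
c = 2·atan2(√a, √(1−a)) = 1.05977 rad → d = 6371·c ≈ 6751.83 km.

6752 km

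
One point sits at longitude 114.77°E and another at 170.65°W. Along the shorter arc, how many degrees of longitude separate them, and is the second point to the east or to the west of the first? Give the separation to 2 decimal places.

74.58° east

Raw difference: -170.65 − 114.77 = -285.42°.
Normalise into (−180°, 180°]: -285.42° + 360° = 74.58°.
Positive ⇒ the second point lies to the east; separation 74.58°.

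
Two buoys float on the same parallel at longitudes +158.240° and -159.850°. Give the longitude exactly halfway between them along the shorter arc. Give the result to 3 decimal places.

Signed shortest Δλ from +158.240° to -159.850° is +41.910°.
Midpoint longitude = +158.240° + (+41.910°)/2 = +158.240° + 20.955° = +179.195°.
(The naïve average (+158.240 + -159.850)/2 = -0.805° is on the wrong side of the globe.)

+179.195°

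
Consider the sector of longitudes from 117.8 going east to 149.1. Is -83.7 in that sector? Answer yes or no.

Band width going east from +117.8° to +149.1°: ((149.1 − 117.8) mod 360) = 31.3°.
Offset of -83.7° east of the west edge: ((-83.7 − 117.8) mod 360) = 158.5°.
158.5° > 31.3° ⇒ outside.

No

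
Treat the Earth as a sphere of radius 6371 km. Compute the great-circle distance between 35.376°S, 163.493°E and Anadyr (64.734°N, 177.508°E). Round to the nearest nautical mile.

6047 nmi

Δλ = 177.508 − 163.493 = 14.015°.
Δφ = 64.734 − -35.376 = 100.110°.
a = sin²(Δφ/2) + cos φ₁ · cos φ₂ · sin²(Δλ/2) = 0.592949.
c = 2·atan2(√a, √(1−a)) = 1.75778 rad → d = 6371·c ≈ 11198.83 km ≈ 6046.88 nmi.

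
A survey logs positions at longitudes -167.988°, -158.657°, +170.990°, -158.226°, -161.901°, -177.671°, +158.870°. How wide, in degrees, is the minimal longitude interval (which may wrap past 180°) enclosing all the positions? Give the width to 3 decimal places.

Sort the longitudes: -177.671°, -167.988°, -161.901°, -158.657°, -158.226°, +158.870°, +170.990°.
Eastward gaps between consecutive values (wrapping around): 9.683°, 6.087°, 3.244°, 0.431°, 317.096°, 12.120°, 11.339°.
Largest gap = 317.096° ⇒ minimal covering band is its complement: 360° − 317.096° = 42.904°.
Band runs from +158.870° eastward to -158.226°, crossing the antimeridian.

42.904°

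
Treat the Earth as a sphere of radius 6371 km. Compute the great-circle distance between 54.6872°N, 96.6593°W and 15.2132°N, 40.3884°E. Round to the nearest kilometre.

11252 km

Δλ = 40.3884 − -96.6593 = 137.0477°.
Δφ = 15.2132 − 54.6872 = -39.4740°.
a = sin²(Δφ/2) + cos φ₁ · cos φ₂ · sin²(Δλ/2) = 0.597062.
c = 2·atan2(√a, √(1−a)) = 1.76616 rad → d = 6371·c ≈ 11252.21 km.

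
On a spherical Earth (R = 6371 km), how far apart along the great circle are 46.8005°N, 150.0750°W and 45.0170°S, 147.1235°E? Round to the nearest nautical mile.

Δλ = 147.1235 − -150.0750 = 297.1985°; wrapped into (−180°, 180°]: -62.8015°.
Δφ = -45.0170 − 46.8005 = -91.8175°.
a = sin²(Δφ/2) + cos φ₁ · cos φ₂ · sin²(Δλ/2) = 0.647219.
c = 2·atan2(√a, √(1−a)) = 1.86966 rad → d = 6371·c ≈ 11911.62 km ≈ 6431.76 nmi.

6432 nmi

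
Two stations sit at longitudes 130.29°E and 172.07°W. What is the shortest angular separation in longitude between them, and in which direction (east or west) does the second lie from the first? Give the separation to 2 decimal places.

57.64° east

Raw difference: -172.07 − 130.29 = -302.36°.
Normalise into (−180°, 180°]: -302.36° + 360° = 57.64°.
Positive ⇒ the second point lies to the east; separation 57.64°.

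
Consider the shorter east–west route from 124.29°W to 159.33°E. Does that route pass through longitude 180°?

Yes

Naïve |159.33 − -124.29| = 283.62° > 180°, so the shorter arc goes the other way round — across 180°.
Signed shortest Δλ = ((159.33 − -124.29 + 180) mod 360) − 180 = -76.38°.
Going west by 76.38° from -124.29° passes through 180° before reaching +159.33°.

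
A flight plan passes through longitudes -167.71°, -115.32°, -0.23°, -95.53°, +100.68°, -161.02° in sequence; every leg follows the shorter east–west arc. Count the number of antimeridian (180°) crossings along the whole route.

Leg 1: -167.71° → -115.32°, shortest Δλ = 52.39° (east) — does not cross 180°.
Leg 2: -115.32° → -0.23°, shortest Δλ = 115.09° (east) — does not cross 180°.
Leg 3: -0.23° → -95.53°, shortest Δλ = -95.3° (west) — does not cross 180°.
Leg 4: -95.53° → +100.68°, shortest Δλ = -163.79° (west) — crosses 180°.
Leg 5: +100.68° → -161.02°, shortest Δλ = 98.3° (east) — crosses 180°.
Total crossings: 2.

2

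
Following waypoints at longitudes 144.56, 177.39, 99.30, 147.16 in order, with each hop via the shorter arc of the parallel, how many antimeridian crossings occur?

Leg 1: +144.56° → +177.39°, shortest Δλ = 32.83° (east) — does not cross 180°.
Leg 2: +177.39° → +99.30°, shortest Δλ = -78.09° (west) — does not cross 180°.
Leg 3: +99.30° → +147.16°, shortest Δλ = 47.86° (east) — does not cross 180°.
Total crossings: 0.

0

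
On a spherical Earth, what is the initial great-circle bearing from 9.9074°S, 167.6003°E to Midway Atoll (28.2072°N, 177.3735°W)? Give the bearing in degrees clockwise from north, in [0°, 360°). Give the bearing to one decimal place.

20.5°

Δλ = -177.3735 − 167.6003 = -344.9738°; wrapped into (−180°, 180°]: 15.0262°.
θ = atan2( sin Δλ · cos φ₂ , cos φ₁ · sin φ₂ − sin φ₁ · cos φ₂ · cos Δλ )
  = atan2(0.22847, 0.61205) = 20.470° → normalised to [0°, 360°): 20.470°.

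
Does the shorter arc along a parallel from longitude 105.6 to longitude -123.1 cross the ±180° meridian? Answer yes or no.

Naïve |-123.1 − 105.6| = 228.7° > 180°, so the shorter arc goes the other way round — across 180°.
Signed shortest Δλ = ((-123.1 − 105.6 + 180) mod 360) − 180 = 131.3°.
Going east by 131.3° from +105.6° passes through 180° before reaching -123.1°.

Yes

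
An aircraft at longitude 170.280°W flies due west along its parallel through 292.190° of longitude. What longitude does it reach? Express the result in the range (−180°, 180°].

Start at -170.280°; shift −292.190° → -462.470°.
-462.470° lies outside (−180°, 180°]; add 360° → -102.470°.

102.470°W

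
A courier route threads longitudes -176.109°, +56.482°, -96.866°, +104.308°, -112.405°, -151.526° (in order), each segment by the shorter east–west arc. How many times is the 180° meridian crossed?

3

Leg 1: -176.109° → +56.482°, shortest Δλ = -127.409° (west) — crosses 180°.
Leg 2: +56.482° → -96.866°, shortest Δλ = -153.348° (west) — does not cross 180°.
Leg 3: -96.866° → +104.308°, shortest Δλ = -158.826° (west) — crosses 180°.
Leg 4: +104.308° → -112.405°, shortest Δλ = 143.287° (east) — crosses 180°.
Leg 5: -112.405° → -151.526°, shortest Δλ = -39.121° (west) — does not cross 180°.
Total crossings: 3.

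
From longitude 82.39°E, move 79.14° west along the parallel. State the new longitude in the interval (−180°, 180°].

3.25°E

Start at +82.39°; shift −79.14° → +3.25°.
+3.25° already lies in (−180°, 180°].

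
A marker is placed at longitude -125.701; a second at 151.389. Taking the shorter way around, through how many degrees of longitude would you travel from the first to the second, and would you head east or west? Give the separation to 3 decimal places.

Raw difference: 151.389 − -125.701 = 277.09°.
Normalise into (−180°, 180°]: 277.09° − 360° = -82.91°.
Negative ⇒ the second point lies to the west; separation 82.910°.

82.910° west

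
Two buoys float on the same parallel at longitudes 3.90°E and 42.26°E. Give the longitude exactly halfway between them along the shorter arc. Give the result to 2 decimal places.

Signed shortest Δλ from +3.90° to +42.26° is +38.36°.
Midpoint longitude = +3.90° + (+38.36°)/2 = +3.90° + 19.18° = +23.08°.

23.08°E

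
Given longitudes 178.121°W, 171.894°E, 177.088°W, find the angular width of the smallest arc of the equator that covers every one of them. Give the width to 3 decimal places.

11.018°

Sort the longitudes: -178.121°, -177.088°, +171.894°.
Eastward gaps between consecutive values (wrapping around): 1.033°, 348.982°, 9.985°.
Largest gap = 348.982° ⇒ minimal covering band is its complement: 360° − 348.982° = 11.018°.
Band runs from +171.894° eastward to -177.088°, crossing the antimeridian.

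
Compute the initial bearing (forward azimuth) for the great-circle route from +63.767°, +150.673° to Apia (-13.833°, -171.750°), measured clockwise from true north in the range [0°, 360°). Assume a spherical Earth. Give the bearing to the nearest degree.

143°

Δλ = -171.750 − 150.673 = -322.423°; wrapped into (−180°, 180°]: 37.577°.
θ = atan2( sin Δλ · cos φ₂ , cos φ₁ · sin φ₂ − sin φ₁ · cos φ₂ · cos Δλ )
  = atan2(0.59214, -0.79597) = 143.354° → normalised to [0°, 360°): 143.354°.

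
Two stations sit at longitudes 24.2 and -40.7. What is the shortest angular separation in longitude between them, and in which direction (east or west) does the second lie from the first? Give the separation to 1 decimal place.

64.9° west

Raw difference: -40.7 − 24.2 = -64.9°.
Normalise into (−180°, 180°]: -64.9° stays -64.9°.
Negative ⇒ the second point lies to the west; separation 64.9°.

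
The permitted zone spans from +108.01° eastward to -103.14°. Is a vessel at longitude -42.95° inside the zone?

Band width going east from +108.01° to -103.14°: ((-103.14 − 108.01) mod 360) = 148.85°.
Offset of -42.95° east of the west edge: ((-42.95 − 108.01) mod 360) = 209.04°.
209.04° > 148.85° ⇒ outside.

No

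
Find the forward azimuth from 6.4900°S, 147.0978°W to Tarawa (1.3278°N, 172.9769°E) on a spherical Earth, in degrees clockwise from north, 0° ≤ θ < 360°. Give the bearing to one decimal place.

279.7°

Δλ = 172.9769 − -147.0978 = 320.0747°; wrapped into (−180°, 180°]: -39.9253°.
θ = atan2( sin Δλ · cos φ₂ , cos φ₁ · sin φ₂ − sin φ₁ · cos φ₂ · cos Δλ )
  = atan2(-0.64162, 0.10968) = -80.299° → normalised to [0°, 360°): 279.701°.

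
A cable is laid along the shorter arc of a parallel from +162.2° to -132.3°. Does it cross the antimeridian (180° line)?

Naïve |-132.3 − 162.2| = 294.5° > 180°, so the shorter arc goes the other way round — across 180°.
Signed shortest Δλ = ((-132.3 − 162.2 + 180) mod 360) − 180 = 65.5°.
Going east by 65.5° from +162.2° passes through 180° before reaching -132.3°.

Yes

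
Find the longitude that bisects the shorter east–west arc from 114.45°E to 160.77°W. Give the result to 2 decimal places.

Signed shortest Δλ from +114.45° to -160.77° is +84.78°.
Midpoint longitude = +114.45° + (+84.78°)/2 = +114.45° + 42.39° = +156.84°.
(The naïve average (+114.45 + -160.77)/2 = -23.16° is on the wrong side of the globe.)

156.84°E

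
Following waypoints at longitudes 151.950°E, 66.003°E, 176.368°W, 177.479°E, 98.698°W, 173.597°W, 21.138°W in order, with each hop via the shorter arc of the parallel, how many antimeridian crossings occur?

3

Leg 1: +151.950° → +66.003°, shortest Δλ = -85.947° (west) — does not cross 180°.
Leg 2: +66.003° → -176.368°, shortest Δλ = 117.629° (east) — crosses 180°.
Leg 3: -176.368° → +177.479°, shortest Δλ = -6.153° (west) — crosses 180°.
Leg 4: +177.479° → -98.698°, shortest Δλ = 83.823° (east) — crosses 180°.
Leg 5: -98.698° → -173.597°, shortest Δλ = -74.899° (west) — does not cross 180°.
Leg 6: -173.597° → -21.138°, shortest Δλ = 152.459° (east) — does not cross 180°.
Total crossings: 3.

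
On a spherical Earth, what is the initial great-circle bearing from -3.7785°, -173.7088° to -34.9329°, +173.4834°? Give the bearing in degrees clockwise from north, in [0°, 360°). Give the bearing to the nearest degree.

199°

Δλ = 173.4834 − -173.7088 = 347.1922°; wrapped into (−180°, 180°]: -12.8078°.
θ = atan2( sin Δλ · cos φ₂ , cos φ₁ · sin φ₂ − sin φ₁ · cos φ₂ · cos Δλ )
  = atan2(-0.18174, -0.51869) = -160.690° → normalised to [0°, 360°): 199.310°.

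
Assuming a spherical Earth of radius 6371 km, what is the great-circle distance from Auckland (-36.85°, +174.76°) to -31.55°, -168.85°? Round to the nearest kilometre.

1616 km

Δλ = -168.85 − 174.76 = -343.61°; wrapped into (−180°, 180°]: 16.39°.
Δφ = -31.55 − -36.85 = 5.30°.
a = sin²(Δφ/2) + cos φ₁ · cos φ₂ · sin²(Δλ/2) = 0.015993.
c = 2·atan2(√a, √(1−a)) = 0.25361 rad → d = 6371·c ≈ 1615.74 km.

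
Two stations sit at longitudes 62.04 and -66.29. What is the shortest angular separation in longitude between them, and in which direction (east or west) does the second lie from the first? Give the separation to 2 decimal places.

Raw difference: -66.29 − 62.04 = -128.33°.
Normalise into (−180°, 180°]: -128.33° stays -128.33°.
Negative ⇒ the second point lies to the west; separation 128.33°.

128.33° west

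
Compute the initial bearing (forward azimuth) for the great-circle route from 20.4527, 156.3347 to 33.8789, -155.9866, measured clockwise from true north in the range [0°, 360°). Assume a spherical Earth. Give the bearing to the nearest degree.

62°

Δλ = -155.9866 − 156.3347 = -312.3213°; wrapped into (−180°, 180°]: 47.6787°.
θ = atan2( sin Δλ · cos φ₂ , cos φ₁ · sin φ₂ − sin φ₁ · cos φ₂ · cos Δλ )
  = atan2(0.61385, 0.32697) = 61.957° → normalised to [0°, 360°): 61.957°.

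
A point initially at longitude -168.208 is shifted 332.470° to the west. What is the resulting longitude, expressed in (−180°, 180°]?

Start at -168.208°; shift −332.470° → -500.678°.
-500.678° lies outside (−180°, 180°]; add 360° → -140.678°.

-140.678°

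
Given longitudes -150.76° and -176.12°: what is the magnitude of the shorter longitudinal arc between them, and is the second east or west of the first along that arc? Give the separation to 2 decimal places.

Raw difference: -176.12 − -150.76 = -25.36°.
Normalise into (−180°, 180°]: -25.36° stays -25.36°.
Negative ⇒ the second point lies to the west; separation 25.36°.

25.36° west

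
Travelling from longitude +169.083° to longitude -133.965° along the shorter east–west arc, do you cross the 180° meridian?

Naïve |-133.965 − 169.083| = 303.048° > 180°, so the shorter arc goes the other way round — across 180°.
Signed shortest Δλ = ((-133.965 − 169.083 + 180) mod 360) − 180 = 56.952°.
Going east by 56.952° from +169.083° passes through 180° before reaching -133.965°.

Yes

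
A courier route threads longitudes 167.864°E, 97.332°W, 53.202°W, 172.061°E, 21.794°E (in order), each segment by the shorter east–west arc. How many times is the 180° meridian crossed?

Leg 1: +167.864° → -97.332°, shortest Δλ = 94.804° (east) — crosses 180°.
Leg 2: -97.332° → -53.202°, shortest Δλ = 44.13° (east) — does not cross 180°.
Leg 3: -53.202° → +172.061°, shortest Δλ = -134.737° (west) — crosses 180°.
Leg 4: +172.061° → +21.794°, shortest Δλ = -150.267° (west) — does not cross 180°.
Total crossings: 2.

2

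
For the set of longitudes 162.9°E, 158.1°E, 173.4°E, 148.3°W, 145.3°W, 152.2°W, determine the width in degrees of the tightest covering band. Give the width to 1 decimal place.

56.6°

Sort the longitudes: -152.2°, -148.3°, -145.3°, +158.1°, +162.9°, +173.4°.
Eastward gaps between consecutive values (wrapping around): 3.9°, 3.0°, 303.4°, 4.8°, 10.5°, 34.4°.
Largest gap = 303.4° ⇒ minimal covering band is its complement: 360° − 303.4° = 56.6°.
Band runs from +158.1° eastward to -145.3°, crossing the antimeridian.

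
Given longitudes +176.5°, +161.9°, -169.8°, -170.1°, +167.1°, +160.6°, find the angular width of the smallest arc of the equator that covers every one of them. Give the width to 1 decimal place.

29.6°

Sort the longitudes: -170.1°, -169.8°, +160.6°, +161.9°, +167.1°, +176.5°.
Eastward gaps between consecutive values (wrapping around): 0.3°, 330.4°, 1.3°, 5.2°, 9.4°, 13.4°.
Largest gap = 330.4° ⇒ minimal covering band is its complement: 360° − 330.4° = 29.6°.
Band runs from +160.6° eastward to -169.8°, crossing the antimeridian.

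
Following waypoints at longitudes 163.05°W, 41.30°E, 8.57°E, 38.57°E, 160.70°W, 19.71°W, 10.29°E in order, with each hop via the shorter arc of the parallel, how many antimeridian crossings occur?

Leg 1: -163.05° → +41.30°, shortest Δλ = -155.65° (west) — crosses 180°.
Leg 2: +41.30° → +8.57°, shortest Δλ = -32.73° (west) — does not cross 180°.
Leg 3: +8.57° → +38.57°, shortest Δλ = 30.0° (east) — does not cross 180°.
Leg 4: +38.57° → -160.70°, shortest Δλ = 160.73° (east) — crosses 180°.
Leg 5: -160.70° → -19.71°, shortest Δλ = 140.99° (east) — does not cross 180°.
Leg 6: -19.71° → +10.29°, shortest Δλ = 30.0° (east) — does not cross 180°.
Total crossings: 2.

2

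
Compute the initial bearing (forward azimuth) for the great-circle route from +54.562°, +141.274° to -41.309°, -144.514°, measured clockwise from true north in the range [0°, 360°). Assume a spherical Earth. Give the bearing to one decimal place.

Δλ = -144.514 − 141.274 = -285.788°; wrapped into (−180°, 180°]: 74.212°.
θ = atan2( sin Δλ · cos φ₂ , cos φ₁ · sin φ₂ − sin φ₁ · cos φ₂ · cos Δλ )
  = atan2(0.72282, -0.54926) = 127.231° → normalised to [0°, 360°): 127.231°.

127.2°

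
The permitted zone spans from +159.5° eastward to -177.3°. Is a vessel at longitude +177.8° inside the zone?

Yes

Band width going east from +159.5° to -177.3°: ((-177.3 − 159.5) mod 360) = 23.2°.
Offset of +177.8° east of the west edge: ((177.8 − 159.5) mod 360) = 18.3°.
18.3° ≤ 23.2° ⇒ inside.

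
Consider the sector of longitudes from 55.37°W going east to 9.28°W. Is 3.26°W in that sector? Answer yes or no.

Band width going east from -55.37° to -9.28°: ((-9.28 − -55.37) mod 360) = 46.09°.
Offset of -3.26° east of the west edge: ((-3.26 − -55.37) mod 360) = 52.11°.
52.11° > 46.09° ⇒ outside.

No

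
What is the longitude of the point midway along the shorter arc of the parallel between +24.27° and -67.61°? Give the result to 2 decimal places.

-21.67°

Signed shortest Δλ from +24.27° to -67.61° is -91.88°.
Midpoint longitude = +24.27° + (-91.88°)/2 = +24.27° − 45.94° = -21.67°.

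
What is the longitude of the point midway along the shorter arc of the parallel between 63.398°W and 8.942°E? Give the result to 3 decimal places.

Signed shortest Δλ from -63.398° to +8.942° is +72.340°.
Midpoint longitude = -63.398° + (+72.340°)/2 = -63.398° + 36.170° = -27.228°.

27.228°W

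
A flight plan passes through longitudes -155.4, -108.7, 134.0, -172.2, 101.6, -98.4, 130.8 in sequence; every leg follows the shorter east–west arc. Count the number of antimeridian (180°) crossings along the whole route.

5

Leg 1: -155.4° → -108.7°, shortest Δλ = 46.7° (east) — does not cross 180°.
Leg 2: -108.7° → +134.0°, shortest Δλ = -117.3° (west) — crosses 180°.
Leg 3: +134.0° → -172.2°, shortest Δλ = 53.8° (east) — crosses 180°.
Leg 4: -172.2° → +101.6°, shortest Δλ = -86.2° (west) — crosses 180°.
Leg 5: +101.6° → -98.4°, shortest Δλ = 160.0° (east) — crosses 180°.
Leg 6: -98.4° → +130.8°, shortest Δλ = -130.8° (west) — crosses 180°.
Total crossings: 5.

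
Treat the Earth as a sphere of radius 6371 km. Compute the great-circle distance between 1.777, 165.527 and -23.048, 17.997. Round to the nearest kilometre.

Δλ = 17.997 − 165.527 = -147.530°.
Δφ = -23.048 − 1.777 = -24.825°.
a = sin²(Δφ/2) + cos φ₁ · cos φ₂ · sin²(Δλ/2) = 0.894048.
c = 2·atan2(√a, √(1−a)) = 2.47850 rad → d = 6371·c ≈ 15790.55 km.

15791 km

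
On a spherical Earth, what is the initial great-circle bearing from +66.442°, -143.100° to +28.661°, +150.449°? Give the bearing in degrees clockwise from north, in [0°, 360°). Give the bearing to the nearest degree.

Δλ = 150.449 − -143.100 = 293.549°; wrapped into (−180°, 180°]: -66.451°.
θ = atan2( sin Δλ · cos φ₂ , cos φ₁ · sin φ₂ − sin φ₁ · cos φ₂ · cos Δλ )
  = atan2(-0.80440, -0.12967) = -99.157° → normalised to [0°, 360°): 260.843°.

261°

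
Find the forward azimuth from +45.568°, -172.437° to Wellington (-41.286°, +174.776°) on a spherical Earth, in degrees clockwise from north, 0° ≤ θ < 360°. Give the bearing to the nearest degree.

190°

Δλ = 174.776 − -172.437 = 347.213°; wrapped into (−180°, 180°]: -12.787°.
θ = atan2( sin Δλ · cos φ₂ , cos φ₁ · sin φ₂ − sin φ₁ · cos φ₂ · cos Δλ )
  = atan2(-0.16631, -0.98519) = -170.418° → normalised to [0°, 360°): 189.582°.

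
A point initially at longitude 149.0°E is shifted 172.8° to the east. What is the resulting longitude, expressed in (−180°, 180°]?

Start at +149.0°; shift +172.8° → +321.8°.
+321.8° lies outside (−180°, 180°]; subtract 360° → -38.2°.

38.2°W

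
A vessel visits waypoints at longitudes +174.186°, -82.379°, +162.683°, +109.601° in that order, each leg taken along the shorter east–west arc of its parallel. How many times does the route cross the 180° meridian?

2

Leg 1: +174.186° → -82.379°, shortest Δλ = 103.435° (east) — crosses 180°.
Leg 2: -82.379° → +162.683°, shortest Δλ = -114.938° (west) — crosses 180°.
Leg 3: +162.683° → +109.601°, shortest Δλ = -53.082° (west) — does not cross 180°.
Total crossings: 2.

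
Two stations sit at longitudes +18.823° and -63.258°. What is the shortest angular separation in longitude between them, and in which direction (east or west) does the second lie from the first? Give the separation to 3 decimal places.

Raw difference: -63.258 − 18.823 = -82.081°.
Normalise into (−180°, 180°]: -82.081° stays -82.081°.
Negative ⇒ the second point lies to the west; separation 82.081°.

82.081° west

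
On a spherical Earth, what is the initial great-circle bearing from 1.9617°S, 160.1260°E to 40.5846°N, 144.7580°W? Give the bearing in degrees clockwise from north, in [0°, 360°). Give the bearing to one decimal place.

Δλ = -144.7580 − 160.1260 = -304.8840°; wrapped into (−180°, 180°]: 55.1160°.
θ = atan2( sin Δλ · cos φ₂ , cos φ₁ · sin φ₂ − sin φ₁ · cos φ₂ · cos Δλ )
  = atan2(0.62298, 0.66506) = 43.129° → normalised to [0°, 360°): 43.129°.

43.1°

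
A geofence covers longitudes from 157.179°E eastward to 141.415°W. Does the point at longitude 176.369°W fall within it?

Yes

Band width going east from +157.179° to -141.415°: ((-141.415 − 157.179) mod 360) = 61.406°.
Offset of -176.369° east of the west edge: ((-176.369 − 157.179) mod 360) = 26.452°.
26.452° ≤ 61.406° ⇒ inside.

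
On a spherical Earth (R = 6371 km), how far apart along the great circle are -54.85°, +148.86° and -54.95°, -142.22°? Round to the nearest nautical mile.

2280 nmi

Δλ = -142.22 − 148.86 = -291.08°; wrapped into (−180°, 180°]: 68.92°.
Δφ = -54.95 − -54.85 = -0.10°.
a = sin²(Δφ/2) + cos φ₁ · cos φ₂ · sin²(Δλ/2) = 0.105857.
c = 2·atan2(√a, √(1−a)) = 0.66278 rad → d = 6371·c ≈ 4222.55 km ≈ 2280.00 nmi.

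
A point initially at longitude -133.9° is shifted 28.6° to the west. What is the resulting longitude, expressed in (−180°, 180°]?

-162.5°

Start at -133.9°; shift −28.6° → -162.5°.
-162.5° already lies in (−180°, 180°].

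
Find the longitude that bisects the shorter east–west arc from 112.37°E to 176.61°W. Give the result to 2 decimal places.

Signed shortest Δλ from +112.37° to -176.61° is +71.02°.
Midpoint longitude = +112.37° + (+71.02°)/2 = +112.37° + 35.51° = +147.88°.
(The naïve average (+112.37 + -176.61)/2 = -32.12° is on the wrong side of the globe.)

147.88°E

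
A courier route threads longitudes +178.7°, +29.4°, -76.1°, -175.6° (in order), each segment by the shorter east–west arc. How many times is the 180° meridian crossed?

0

Leg 1: +178.7° → +29.4°, shortest Δλ = -149.3° (west) — does not cross 180°.
Leg 2: +29.4° → -76.1°, shortest Δλ = -105.5° (west) — does not cross 180°.
Leg 3: -76.1° → -175.6°, shortest Δλ = -99.5° (west) — does not cross 180°.
Total crossings: 0.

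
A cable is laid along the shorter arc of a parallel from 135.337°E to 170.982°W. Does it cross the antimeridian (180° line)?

Yes

Naïve |-170.982 − 135.337| = 306.319° > 180°, so the shorter arc goes the other way round — across 180°.
Signed shortest Δλ = ((-170.982 − 135.337 + 180) mod 360) − 180 = 53.681°.
Going east by 53.681° from +135.337° passes through 180° before reaching -170.982°.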